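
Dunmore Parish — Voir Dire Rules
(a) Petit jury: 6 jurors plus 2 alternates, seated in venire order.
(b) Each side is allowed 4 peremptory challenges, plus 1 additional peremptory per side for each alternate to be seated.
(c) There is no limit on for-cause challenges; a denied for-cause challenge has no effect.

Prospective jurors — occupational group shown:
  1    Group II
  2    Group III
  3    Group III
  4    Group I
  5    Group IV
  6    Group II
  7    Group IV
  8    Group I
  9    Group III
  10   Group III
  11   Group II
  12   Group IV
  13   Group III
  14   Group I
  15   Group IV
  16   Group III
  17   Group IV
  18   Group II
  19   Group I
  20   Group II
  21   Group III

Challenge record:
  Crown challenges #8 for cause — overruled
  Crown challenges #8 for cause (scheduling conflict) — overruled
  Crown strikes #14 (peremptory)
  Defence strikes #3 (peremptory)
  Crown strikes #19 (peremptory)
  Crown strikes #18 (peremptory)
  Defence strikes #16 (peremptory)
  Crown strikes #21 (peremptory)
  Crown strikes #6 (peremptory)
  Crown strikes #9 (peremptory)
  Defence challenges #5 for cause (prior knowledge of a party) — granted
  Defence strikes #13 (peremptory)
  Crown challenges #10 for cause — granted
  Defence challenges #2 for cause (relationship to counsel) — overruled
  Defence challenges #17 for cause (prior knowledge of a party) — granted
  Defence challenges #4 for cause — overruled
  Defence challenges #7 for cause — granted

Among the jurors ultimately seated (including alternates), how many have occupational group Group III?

1

Removed: #3, #5, #6, #7, #9, #10, #13, #14, #16, #17, #18, #19, #21.
Seated (8 incl. alternates): #1, #2, #4, #8, #11, #12, #15, #20.
Of those, in Group III: #2 → 1.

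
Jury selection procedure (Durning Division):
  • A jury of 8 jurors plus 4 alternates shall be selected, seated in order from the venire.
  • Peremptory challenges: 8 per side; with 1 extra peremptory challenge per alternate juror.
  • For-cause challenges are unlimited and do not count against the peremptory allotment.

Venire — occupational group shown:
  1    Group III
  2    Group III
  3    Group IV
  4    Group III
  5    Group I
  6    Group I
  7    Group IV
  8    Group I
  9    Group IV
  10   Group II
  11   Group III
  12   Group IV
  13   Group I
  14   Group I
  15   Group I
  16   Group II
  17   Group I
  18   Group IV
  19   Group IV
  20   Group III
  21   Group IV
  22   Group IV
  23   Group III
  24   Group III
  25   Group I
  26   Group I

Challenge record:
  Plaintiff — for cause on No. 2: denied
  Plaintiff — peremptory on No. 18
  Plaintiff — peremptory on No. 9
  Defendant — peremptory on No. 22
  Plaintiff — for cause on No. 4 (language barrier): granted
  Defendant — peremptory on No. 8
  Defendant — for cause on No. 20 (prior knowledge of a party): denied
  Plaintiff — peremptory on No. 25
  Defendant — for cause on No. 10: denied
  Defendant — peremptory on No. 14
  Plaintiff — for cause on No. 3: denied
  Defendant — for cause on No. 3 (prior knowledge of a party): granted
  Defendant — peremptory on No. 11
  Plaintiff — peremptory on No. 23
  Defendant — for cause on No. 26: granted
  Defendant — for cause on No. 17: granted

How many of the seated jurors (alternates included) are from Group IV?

Removed: #3, #4, #8, #9, #11, #14, #17, #18, #22, #23, #25, #26.
Seated (12 incl. alternates): #1, #2, #5, #6, #7, #10, #12, #13, #15, #16, #19, #20.
Of those, in Group IV: #7, #12, #19 → 3.

3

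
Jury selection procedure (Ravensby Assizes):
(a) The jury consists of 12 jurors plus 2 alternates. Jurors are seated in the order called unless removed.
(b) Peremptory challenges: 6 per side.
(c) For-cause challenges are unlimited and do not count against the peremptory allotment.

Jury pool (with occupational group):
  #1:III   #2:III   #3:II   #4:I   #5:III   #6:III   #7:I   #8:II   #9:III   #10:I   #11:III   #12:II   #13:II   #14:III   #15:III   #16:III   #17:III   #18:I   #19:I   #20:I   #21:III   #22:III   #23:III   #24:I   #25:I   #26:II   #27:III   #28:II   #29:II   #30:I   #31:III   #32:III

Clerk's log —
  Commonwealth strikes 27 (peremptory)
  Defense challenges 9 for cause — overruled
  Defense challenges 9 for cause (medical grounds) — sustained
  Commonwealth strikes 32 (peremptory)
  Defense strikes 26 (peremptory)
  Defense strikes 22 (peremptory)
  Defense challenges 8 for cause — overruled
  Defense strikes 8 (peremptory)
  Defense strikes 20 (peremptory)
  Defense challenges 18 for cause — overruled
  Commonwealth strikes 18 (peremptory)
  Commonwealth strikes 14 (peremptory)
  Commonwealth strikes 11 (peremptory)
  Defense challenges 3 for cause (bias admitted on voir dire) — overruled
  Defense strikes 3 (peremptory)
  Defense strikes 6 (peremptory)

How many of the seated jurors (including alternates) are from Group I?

4

Removed: #3, #6, #8, #9, #11, #14, #18, #20, #22, #26, #27, #32.
Seated (14 incl. alternates): #1, #2, #4, #5, #7, #10, #12, #13, #15, #16, #17, #19, #21, #23.
Of those, in Group I: #4, #7, #10, #19 → 4.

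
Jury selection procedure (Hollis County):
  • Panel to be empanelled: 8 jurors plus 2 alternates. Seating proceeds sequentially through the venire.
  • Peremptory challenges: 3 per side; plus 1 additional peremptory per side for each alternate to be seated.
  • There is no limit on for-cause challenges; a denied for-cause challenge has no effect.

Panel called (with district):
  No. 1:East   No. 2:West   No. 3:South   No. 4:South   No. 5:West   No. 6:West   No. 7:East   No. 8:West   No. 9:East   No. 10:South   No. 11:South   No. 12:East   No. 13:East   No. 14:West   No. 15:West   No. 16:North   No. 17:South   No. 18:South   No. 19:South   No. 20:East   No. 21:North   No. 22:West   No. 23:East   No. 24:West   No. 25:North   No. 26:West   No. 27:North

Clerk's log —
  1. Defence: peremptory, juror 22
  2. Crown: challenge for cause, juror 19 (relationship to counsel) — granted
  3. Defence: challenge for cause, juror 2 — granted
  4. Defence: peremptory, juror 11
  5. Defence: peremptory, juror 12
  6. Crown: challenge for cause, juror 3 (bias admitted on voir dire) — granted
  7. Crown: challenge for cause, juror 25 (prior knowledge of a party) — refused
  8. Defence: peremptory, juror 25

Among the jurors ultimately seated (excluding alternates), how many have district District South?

2

Removed: #2, #3, #11, #12, #19, #22, #25.
Seated jurors 1–8: #1, #4, #5, #6, #7, #8, #9, #10 (alternates #13, #14 not counted).
Of those, in District South: #4, #10 → 2.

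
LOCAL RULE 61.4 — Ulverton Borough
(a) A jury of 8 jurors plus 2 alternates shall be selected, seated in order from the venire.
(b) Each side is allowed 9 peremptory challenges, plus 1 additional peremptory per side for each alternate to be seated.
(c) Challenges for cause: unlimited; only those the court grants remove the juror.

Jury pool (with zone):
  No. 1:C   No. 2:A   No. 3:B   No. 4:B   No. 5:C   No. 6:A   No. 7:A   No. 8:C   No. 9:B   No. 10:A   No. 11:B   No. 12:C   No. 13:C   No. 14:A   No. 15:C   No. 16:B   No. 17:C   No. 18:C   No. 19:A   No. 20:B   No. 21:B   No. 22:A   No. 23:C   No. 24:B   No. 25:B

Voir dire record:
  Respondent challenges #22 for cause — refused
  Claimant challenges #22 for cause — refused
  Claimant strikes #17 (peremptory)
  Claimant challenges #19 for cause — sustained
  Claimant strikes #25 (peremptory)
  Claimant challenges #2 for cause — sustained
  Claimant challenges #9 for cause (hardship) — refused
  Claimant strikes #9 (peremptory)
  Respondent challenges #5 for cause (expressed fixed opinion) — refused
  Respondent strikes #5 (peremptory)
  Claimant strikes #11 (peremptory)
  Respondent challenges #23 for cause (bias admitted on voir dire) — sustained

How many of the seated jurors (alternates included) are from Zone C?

4

Removed: #2, #5, #9, #11, #17, #19, #23, #25.
Seated (10 incl. alternates): #1, #3, #4, #6, #7, #8, #10, #12, #13, #14.
Of those, in Zone C: #1, #8, #12, #13 → 4.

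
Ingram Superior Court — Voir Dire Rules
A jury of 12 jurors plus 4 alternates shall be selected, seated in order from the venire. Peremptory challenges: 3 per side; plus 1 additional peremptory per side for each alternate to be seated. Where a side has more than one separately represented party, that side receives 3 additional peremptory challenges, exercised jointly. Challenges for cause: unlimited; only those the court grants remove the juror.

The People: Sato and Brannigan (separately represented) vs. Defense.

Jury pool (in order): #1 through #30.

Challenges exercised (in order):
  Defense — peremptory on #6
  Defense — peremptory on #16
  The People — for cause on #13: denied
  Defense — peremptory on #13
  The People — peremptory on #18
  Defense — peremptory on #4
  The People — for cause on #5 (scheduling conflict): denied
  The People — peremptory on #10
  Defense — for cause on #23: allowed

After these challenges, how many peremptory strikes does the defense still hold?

3

Defense allotment: 3 base + 1 × 4 alternates = 7.
Defense peremptories used: #6, #16, #13, #4 — 4 (the for-cause on #23 doesn't count).
Remaining: 7 − 4 = 3.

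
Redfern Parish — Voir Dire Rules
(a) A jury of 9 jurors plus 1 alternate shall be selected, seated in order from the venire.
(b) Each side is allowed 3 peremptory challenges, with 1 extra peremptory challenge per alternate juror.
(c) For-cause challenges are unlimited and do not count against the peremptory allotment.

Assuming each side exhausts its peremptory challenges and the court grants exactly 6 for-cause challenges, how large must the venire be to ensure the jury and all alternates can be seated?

24

Seats to fill: 9 + 1 alternates = 10.
Peremptories: 3 + 1×1 = 4 per side × 2 sides = 8.
For-cause removals: 6.
Minimum venire: 10 + 8 + 6 = 24.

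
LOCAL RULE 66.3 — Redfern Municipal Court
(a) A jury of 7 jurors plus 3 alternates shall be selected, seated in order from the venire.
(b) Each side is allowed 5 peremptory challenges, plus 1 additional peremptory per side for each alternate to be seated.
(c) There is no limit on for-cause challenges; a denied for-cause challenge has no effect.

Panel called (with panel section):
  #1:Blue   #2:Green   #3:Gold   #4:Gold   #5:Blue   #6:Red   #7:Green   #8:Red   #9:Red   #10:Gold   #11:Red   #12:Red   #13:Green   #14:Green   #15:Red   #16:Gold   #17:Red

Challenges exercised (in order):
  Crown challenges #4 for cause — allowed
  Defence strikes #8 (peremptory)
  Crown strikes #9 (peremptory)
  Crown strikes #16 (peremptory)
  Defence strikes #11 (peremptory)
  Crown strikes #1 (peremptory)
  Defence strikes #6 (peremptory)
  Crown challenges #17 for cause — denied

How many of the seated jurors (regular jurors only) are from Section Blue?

1

Removed: #1, #4, #6, #8, #9, #11, #16.
Seated jurors 1–7: #2, #3, #5, #7, #10, #12, #13 (alternates #14, #15, #17 not counted).
Of those, in Section Blue: #5 → 1.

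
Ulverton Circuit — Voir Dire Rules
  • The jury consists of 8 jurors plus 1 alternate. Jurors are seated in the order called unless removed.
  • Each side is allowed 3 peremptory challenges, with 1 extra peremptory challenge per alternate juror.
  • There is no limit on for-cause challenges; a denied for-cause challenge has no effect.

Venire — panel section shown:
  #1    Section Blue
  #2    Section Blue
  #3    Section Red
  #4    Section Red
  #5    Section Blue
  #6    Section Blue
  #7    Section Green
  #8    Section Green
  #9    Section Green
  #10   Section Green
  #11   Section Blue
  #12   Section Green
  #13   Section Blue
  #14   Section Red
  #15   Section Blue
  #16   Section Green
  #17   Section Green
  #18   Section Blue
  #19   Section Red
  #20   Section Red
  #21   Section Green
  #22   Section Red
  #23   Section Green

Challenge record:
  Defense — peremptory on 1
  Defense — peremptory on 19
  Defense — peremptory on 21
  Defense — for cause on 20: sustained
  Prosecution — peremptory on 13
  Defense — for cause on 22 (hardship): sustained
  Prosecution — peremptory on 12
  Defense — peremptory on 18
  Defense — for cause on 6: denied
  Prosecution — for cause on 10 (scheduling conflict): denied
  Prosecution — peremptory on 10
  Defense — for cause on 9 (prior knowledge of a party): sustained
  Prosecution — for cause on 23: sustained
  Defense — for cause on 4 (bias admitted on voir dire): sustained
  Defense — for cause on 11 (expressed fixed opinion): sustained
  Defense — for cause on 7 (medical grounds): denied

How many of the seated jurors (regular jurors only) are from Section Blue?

4

Removed: #1, #4, #9, #10, #11, #12, #13, #18, #19, #20, #21, #22, #23.
Seated jurors 1–8: #2, #3, #5, #6, #7, #8, #14, #15 (alternates #16 not counted).
Of those, in Section Blue: #2, #5, #6, #15 → 4.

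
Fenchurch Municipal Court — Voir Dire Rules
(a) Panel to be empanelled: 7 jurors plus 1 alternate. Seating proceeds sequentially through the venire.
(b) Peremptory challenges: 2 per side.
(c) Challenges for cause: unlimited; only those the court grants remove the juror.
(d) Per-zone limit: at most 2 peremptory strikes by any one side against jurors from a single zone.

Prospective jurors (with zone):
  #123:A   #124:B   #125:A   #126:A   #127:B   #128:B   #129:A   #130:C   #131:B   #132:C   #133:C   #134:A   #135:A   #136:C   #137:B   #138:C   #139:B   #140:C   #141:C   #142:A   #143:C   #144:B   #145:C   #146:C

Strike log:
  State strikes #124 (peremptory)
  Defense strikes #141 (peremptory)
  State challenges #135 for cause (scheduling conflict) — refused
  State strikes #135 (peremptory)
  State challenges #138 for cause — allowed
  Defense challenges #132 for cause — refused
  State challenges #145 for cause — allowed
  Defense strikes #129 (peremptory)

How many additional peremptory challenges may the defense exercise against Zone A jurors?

Defense peremptories so far: #141, #129 — 2 of 2 used, 0 left overall.
Against Zone A: #129 — 1 used; per-zone cap 2 leaves 1.
Binding limit: min(0, 1) = 0.

0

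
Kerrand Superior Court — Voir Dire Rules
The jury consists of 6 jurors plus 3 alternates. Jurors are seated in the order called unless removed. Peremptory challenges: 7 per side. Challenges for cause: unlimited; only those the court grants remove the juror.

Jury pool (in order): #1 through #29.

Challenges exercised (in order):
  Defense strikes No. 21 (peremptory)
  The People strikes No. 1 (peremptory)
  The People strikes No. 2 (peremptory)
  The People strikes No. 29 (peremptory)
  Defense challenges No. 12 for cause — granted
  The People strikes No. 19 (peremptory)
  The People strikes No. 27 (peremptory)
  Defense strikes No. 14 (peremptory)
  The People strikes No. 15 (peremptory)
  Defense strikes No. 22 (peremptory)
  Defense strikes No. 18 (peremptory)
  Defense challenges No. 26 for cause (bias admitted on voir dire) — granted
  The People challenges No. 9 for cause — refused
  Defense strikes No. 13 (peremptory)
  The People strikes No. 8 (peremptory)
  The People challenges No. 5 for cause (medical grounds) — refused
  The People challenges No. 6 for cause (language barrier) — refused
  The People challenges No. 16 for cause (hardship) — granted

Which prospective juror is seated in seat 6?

9

Removed: #1, #2, #8, #12, #13, #14, #15, #16, #18, #19, #21, #22, #26, #27, #29. (#5, #6, #9 stay — for-cause denied.)
Seating in order: seats 1–6 → #3, #4, #5, #6, #7, #9; alternates → #10, #11, #17.
So seat 6 is #9.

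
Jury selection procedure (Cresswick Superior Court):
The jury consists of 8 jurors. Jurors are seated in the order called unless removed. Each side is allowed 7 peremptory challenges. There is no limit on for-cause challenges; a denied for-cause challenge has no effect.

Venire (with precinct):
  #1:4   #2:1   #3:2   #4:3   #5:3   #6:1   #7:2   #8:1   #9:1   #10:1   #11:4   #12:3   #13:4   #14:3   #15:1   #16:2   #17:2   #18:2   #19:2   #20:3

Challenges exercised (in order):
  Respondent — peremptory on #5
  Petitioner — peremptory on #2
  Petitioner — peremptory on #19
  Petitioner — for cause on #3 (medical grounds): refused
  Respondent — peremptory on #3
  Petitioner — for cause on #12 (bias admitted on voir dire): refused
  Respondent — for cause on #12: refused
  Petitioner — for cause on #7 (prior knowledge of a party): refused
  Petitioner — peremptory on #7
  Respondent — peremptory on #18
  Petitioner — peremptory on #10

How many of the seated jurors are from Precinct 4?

Removed: #2, #3, #5, #7, #10, #18, #19.
Seated jurors 1–8: #1, #4, #6, #8, #9, #11, #12, #13.
Of those, in Precinct 4: #1, #11, #13 → 3.

3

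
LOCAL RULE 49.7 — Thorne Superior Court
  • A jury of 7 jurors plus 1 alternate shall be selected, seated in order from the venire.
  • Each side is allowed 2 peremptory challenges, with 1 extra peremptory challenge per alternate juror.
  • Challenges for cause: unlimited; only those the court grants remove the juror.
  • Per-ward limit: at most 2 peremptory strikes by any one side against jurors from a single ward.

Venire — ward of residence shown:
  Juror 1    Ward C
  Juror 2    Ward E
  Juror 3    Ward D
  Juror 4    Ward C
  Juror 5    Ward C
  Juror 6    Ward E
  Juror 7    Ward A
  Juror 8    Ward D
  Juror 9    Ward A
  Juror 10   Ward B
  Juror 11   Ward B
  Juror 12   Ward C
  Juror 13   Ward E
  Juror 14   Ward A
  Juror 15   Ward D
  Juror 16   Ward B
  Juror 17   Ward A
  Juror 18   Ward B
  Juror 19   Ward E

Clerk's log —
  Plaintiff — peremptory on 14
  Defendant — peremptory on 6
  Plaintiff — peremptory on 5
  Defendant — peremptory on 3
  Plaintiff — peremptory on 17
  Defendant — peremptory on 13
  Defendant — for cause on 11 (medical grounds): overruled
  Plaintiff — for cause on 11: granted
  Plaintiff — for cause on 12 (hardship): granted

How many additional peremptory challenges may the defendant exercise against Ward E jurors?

0

Defendant peremptories so far: #6, #3, #13 — 3 of 3 used, 0 left overall.
Against Ward E: #6, #13 — 2 used; per-ward cap 2 leaves 0.
Binding limit: min(0, 0) = 0.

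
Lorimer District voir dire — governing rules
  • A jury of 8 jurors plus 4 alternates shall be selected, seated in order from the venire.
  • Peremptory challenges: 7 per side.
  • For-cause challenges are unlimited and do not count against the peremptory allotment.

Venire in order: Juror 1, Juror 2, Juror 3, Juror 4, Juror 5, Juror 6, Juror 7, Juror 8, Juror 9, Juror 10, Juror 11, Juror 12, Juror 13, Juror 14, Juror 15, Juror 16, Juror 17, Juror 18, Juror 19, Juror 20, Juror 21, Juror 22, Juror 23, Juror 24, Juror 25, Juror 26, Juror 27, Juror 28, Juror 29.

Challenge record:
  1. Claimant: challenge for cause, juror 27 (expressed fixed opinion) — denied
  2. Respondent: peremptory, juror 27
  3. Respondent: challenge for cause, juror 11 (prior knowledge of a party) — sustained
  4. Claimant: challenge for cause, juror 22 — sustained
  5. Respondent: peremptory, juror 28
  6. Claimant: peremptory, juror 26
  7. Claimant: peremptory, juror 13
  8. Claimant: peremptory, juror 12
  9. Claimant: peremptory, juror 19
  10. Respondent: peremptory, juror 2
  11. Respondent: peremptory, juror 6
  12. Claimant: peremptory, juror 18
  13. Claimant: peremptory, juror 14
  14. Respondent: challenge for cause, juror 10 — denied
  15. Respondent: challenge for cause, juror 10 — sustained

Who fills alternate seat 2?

Removed: #2, #6, #10, #11, #12, #13, #14, #18, #19, #22, #26, #27, #28.
Seating in order: seats 1–8 → #1, #3, #4, #5, #7, #8, #9, #15; alternates → #16, #17, #20, #21.
So alternate 2 is #17.

17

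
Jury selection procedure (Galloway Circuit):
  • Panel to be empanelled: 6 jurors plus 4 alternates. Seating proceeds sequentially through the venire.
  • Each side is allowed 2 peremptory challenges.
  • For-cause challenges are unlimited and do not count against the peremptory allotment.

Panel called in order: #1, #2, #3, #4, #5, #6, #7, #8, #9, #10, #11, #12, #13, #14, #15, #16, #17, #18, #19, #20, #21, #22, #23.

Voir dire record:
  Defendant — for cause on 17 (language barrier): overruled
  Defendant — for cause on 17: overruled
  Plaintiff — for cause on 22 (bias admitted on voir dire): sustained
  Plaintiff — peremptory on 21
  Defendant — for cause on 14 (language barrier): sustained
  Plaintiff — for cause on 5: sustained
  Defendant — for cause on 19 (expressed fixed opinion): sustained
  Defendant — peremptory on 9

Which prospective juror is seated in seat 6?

7

Removed: #5, #9, #14, #19, #21, #22. (#17 stays — for-cause denied.)
Seating in order: seats 1–6 → #1, #2, #3, #4, #6, #7; alternates → #8, #10, #11, #12.
So seat 6 is #7.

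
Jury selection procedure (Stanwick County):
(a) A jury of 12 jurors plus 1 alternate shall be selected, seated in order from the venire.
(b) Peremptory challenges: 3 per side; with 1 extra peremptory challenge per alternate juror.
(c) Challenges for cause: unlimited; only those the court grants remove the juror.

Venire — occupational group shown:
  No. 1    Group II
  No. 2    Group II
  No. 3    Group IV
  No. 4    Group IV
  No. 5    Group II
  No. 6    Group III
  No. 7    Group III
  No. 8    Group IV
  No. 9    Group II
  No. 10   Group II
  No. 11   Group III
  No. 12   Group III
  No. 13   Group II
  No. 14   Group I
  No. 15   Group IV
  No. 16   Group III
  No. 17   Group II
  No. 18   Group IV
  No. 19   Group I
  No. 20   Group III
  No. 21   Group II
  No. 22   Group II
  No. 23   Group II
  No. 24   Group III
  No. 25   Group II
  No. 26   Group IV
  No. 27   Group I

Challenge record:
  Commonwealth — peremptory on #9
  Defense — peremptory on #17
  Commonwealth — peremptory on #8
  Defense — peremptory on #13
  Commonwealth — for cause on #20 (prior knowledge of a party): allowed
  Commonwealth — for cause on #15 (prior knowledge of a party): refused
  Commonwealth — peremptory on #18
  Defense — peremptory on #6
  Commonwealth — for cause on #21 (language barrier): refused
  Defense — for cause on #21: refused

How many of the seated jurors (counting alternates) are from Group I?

Removed: #6, #8, #9, #13, #17, #18, #20.
Seated (13 incl. alternates): #1, #2, #3, #4, #5, #7, #10, #11, #12, #14, #15, #16, #19.
Of those, in Group I: #14, #19 → 2.

2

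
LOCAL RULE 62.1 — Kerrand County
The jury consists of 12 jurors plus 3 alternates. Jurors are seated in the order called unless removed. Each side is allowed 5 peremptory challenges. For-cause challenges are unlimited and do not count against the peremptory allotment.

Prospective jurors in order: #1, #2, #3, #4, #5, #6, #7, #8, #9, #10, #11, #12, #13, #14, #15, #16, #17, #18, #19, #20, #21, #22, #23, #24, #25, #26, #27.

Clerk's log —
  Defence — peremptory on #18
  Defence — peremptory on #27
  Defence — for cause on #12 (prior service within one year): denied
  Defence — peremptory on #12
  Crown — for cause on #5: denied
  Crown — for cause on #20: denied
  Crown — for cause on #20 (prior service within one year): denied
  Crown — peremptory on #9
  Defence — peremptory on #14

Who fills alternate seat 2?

Removed: #9, #12, #14, #18, #27. (#5, #20 stay — for-cause denied.)
Filling seats in venire order through position 14: #1, #2, #3, #4, #5, #6, #7, #8, #10, #11, #13, #15, #16, #17.
So alternate 2 is #17.

17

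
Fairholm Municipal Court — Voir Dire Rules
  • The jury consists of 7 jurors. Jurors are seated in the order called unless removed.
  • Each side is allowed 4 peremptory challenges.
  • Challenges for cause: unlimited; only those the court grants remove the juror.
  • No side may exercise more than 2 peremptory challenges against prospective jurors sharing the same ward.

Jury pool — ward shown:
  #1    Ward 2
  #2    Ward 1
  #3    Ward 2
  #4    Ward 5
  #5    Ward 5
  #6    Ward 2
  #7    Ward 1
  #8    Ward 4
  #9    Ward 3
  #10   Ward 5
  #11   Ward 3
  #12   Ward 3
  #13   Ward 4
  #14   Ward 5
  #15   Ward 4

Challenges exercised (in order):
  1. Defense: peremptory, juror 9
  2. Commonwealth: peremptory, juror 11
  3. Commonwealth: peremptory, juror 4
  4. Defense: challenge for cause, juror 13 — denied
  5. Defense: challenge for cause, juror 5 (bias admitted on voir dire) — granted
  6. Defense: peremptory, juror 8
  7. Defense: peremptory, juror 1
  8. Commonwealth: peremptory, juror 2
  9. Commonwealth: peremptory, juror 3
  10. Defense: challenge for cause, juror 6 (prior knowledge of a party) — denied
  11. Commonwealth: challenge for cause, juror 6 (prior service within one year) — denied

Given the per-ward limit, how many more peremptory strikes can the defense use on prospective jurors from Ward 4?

Defense peremptories so far: #9, #8, #1 — 3 of 4 used, 1 left overall.
Against Ward 4: #8 — 1 used; per-ward cap 2 leaves 1.
Binding limit: min(1, 1) = 1.

1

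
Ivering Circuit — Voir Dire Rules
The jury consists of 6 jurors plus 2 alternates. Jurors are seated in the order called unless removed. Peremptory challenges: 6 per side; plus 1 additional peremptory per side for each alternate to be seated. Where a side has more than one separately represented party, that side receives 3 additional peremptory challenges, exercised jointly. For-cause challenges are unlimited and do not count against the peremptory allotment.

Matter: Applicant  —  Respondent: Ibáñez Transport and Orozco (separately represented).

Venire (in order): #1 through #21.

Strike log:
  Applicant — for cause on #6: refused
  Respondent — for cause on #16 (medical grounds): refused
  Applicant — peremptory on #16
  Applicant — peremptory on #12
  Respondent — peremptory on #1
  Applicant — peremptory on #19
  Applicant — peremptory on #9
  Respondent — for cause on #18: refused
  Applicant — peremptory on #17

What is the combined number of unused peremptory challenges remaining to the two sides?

Applicant allotment: 6 base + 1 × 2 alternates = 8. Respondent allotment: 6 base + 1 × 2 alternates + 3 multi-party = 11.
Applicant peremptories used: #16, #12, #19, #9, #17 — 5 (the for-cause on #6 doesn't count).
Respondent peremptories used: #1 — 1 (for-cause on #16, #18 don't count).
Remaining: (8 − 5) + (11 − 1) = 13.

13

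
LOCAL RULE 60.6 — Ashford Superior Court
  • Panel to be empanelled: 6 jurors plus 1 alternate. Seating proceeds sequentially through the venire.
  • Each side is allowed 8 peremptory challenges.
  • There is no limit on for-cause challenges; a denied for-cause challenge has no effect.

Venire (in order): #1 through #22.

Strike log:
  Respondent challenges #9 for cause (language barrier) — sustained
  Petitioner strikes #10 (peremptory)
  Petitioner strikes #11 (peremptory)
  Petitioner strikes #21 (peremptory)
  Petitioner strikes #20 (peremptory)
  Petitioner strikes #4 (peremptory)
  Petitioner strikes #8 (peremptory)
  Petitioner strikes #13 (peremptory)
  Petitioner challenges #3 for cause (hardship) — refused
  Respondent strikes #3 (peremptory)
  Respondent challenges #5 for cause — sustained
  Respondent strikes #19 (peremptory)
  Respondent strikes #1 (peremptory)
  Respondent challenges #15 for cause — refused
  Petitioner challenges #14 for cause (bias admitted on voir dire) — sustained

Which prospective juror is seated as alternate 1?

17

Removed: #1, #3, #4, #5, #8, #9, #10, #11, #13, #14, #19, #20, #21. (#15 stays — for-cause denied.)
Seating in order: seats 1–6 → #2, #6, #7, #12, #15, #16; alternates → #17.
So alternate 1 is #17.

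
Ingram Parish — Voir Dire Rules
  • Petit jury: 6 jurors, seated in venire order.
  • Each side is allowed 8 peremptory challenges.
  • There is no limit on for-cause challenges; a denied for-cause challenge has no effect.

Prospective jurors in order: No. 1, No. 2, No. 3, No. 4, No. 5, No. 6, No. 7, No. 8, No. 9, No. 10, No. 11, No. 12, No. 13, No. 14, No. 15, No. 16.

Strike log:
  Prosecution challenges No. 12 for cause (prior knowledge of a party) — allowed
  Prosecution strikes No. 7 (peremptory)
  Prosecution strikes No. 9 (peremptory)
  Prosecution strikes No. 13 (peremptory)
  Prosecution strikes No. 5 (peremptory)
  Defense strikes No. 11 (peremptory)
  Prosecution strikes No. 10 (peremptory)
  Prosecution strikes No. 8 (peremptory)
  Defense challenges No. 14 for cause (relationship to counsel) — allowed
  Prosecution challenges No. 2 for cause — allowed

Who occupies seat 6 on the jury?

Removed: #2, #5, #7, #8, #9, #10, #11, #12, #13, #14.
Seating in order: seats 1–6 → #1, #3, #4, #6, #15, #16.
So seat 6 is #16.

16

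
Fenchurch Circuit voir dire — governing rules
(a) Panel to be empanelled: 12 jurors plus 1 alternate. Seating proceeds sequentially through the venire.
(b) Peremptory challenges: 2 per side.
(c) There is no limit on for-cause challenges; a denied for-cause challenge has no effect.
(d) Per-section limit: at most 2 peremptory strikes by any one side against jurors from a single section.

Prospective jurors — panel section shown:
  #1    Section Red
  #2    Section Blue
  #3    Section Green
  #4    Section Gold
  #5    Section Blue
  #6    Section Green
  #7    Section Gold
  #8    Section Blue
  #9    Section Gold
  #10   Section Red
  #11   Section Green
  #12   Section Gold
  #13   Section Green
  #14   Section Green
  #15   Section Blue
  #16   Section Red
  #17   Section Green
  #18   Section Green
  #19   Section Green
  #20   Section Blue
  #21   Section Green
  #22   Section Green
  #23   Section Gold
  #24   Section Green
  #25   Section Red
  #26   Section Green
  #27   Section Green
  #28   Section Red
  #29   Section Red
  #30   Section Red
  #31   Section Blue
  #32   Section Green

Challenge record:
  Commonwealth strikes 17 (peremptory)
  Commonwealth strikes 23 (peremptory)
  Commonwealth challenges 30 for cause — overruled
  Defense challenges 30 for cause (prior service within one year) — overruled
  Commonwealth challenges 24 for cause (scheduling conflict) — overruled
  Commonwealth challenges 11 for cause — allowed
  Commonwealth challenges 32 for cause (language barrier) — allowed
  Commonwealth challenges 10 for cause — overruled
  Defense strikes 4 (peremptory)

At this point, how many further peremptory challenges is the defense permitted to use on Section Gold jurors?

1

Defense peremptories so far: #4 — 1 of 2 used, 1 left overall.
Against Section Gold: #4 — 1 used; per-section cap 2 leaves 1.
Binding limit: min(1, 1) = 1.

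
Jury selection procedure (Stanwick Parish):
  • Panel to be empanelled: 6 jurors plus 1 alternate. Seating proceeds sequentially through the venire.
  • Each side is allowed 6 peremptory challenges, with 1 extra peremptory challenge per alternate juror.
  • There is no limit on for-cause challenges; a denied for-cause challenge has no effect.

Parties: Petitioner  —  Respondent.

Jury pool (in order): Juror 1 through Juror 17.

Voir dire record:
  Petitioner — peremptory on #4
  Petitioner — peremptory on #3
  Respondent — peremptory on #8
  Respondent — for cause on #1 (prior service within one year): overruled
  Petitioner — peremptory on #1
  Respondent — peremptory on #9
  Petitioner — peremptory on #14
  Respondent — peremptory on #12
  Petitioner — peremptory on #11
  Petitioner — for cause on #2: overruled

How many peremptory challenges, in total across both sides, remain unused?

Petitioner allotment: 6 base + 1 × 1 alternate = 7. Respondent allotment: 6 base + 1 × 1 alternate = 7.
Petitioner peremptories used: #4, #3, #1, #14, #11 — 5 (the for-cause on #2 doesn't count).
Respondent peremptories used: #8, #9, #12 — 3 (the for-cause on #1 doesn't count).
Remaining: (7 − 5) + (7 − 3) = 6.

6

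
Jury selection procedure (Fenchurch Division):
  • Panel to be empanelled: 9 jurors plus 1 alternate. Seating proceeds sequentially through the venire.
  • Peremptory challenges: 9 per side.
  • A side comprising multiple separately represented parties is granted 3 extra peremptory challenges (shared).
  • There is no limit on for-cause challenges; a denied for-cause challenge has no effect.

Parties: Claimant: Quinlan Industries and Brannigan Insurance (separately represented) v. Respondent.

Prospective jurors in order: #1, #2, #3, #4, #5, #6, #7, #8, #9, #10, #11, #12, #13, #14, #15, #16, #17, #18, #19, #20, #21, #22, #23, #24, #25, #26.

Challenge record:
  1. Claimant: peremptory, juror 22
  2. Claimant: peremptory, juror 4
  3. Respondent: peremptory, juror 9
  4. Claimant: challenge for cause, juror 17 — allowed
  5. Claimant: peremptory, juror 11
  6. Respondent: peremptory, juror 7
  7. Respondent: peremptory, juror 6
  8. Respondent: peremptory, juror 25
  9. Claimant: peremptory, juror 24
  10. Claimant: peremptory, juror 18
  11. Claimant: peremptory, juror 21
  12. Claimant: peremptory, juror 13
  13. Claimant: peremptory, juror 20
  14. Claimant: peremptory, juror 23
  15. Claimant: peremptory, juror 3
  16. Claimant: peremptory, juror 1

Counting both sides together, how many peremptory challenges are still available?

6

Claimant allotment: 9 base + 3 multi-party = 12. Respondent allotment: 9.
Claimant peremptories used: #22, #4, #11, #24, #18, #21, #13, #20, #23, #3, #1 — 11 (the for-cause on #17 doesn't count).
Respondent peremptories used: #9, #7, #6, #25 — 4.
Remaining: (12 − 11) + (9 − 4) = 6.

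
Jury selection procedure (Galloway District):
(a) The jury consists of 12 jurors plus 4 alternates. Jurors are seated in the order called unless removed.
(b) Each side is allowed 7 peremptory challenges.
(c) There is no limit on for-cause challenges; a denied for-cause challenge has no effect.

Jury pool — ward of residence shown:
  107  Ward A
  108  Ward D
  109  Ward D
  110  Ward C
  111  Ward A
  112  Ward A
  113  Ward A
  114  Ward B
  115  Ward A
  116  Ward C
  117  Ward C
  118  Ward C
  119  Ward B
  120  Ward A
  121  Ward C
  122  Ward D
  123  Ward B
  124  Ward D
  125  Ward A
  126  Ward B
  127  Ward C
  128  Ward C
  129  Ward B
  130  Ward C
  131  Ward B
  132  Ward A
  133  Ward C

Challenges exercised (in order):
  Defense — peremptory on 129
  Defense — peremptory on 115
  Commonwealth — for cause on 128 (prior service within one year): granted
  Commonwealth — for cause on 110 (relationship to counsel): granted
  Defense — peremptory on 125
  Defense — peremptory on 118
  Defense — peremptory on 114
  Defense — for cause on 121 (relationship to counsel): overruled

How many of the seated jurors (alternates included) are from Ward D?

Removed: #110, #114, #115, #118, #125, #128, #129.
Seated (16 incl. alternates): #107, #108, #109, #111, #112, #113, #116, #117, #119, #120, #121, #122, #123, #124, #126, #127.
Of those, in Ward D: #108, #109, #122, #124 → 4.

4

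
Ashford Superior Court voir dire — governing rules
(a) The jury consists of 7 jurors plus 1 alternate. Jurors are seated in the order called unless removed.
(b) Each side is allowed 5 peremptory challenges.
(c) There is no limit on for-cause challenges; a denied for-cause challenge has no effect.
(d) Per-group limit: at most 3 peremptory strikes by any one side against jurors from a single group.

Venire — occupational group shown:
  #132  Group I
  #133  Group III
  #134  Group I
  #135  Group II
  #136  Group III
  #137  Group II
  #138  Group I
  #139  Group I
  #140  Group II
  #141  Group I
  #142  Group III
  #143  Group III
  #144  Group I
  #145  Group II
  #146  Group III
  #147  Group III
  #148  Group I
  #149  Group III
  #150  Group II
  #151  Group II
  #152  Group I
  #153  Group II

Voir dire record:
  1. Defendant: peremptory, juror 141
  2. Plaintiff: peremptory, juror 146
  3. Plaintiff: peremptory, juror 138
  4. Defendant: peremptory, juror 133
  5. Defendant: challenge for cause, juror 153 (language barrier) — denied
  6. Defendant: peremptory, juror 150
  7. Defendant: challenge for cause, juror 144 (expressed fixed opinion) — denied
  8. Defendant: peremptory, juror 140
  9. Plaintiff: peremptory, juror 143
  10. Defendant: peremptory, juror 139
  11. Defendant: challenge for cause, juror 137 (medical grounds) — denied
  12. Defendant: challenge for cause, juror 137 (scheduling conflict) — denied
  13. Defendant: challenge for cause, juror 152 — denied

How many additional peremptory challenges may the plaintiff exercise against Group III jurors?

Plaintiff peremptories so far: #146, #138, #143 — 3 of 5 used, 2 left overall.
Against Group III: #146, #143 — 2 used; per-group cap 3 leaves 1.
Binding limit: min(2, 1) = 1.

1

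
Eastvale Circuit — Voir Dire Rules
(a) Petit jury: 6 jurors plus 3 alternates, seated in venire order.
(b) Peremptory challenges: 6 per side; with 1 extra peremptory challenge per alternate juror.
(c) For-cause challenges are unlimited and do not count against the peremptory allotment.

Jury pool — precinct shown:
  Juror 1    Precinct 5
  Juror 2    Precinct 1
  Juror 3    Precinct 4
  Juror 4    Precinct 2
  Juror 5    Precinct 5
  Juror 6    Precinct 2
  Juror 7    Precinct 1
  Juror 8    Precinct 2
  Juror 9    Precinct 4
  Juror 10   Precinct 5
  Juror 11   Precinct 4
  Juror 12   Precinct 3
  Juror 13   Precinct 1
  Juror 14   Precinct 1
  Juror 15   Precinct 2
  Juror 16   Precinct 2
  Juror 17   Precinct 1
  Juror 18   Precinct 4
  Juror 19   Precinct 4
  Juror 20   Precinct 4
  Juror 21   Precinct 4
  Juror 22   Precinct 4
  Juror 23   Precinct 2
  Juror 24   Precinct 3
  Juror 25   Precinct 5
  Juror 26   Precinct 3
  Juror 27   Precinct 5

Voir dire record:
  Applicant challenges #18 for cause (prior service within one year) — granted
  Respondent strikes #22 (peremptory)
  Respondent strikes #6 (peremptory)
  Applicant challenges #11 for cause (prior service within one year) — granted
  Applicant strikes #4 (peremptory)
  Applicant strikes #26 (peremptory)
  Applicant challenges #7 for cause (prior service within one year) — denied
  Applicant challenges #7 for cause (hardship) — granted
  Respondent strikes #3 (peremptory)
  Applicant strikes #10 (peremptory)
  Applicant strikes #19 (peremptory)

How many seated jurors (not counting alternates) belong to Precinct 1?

1

Removed: #3, #4, #6, #7, #10, #11, #18, #19, #22, #26.
Seated jurors 1–6: #1, #2, #5, #8, #9, #12 (alternates #13, #14, #15 not counted).
Of those, in Precinct 1: #2 → 1.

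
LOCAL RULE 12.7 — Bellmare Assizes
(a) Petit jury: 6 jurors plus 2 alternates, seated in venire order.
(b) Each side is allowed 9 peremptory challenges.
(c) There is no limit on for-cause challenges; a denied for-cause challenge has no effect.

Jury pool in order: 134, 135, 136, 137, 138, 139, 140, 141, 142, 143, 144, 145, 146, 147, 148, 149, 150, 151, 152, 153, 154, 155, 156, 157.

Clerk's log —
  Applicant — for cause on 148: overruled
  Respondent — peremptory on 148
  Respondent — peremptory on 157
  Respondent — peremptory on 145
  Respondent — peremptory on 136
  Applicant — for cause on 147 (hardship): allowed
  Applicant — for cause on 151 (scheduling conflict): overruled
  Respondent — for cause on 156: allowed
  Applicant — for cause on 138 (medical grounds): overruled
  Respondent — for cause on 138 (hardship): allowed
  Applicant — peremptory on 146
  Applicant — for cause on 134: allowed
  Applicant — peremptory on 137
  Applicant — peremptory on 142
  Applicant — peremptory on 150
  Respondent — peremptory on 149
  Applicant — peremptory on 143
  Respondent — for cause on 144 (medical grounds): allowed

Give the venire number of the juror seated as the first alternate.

153

Removed: #134, #136, #137, #138, #142, #143, #144, #145, #146, #147, #148, #149, #150, #156, #157. (#151 stays — for-cause denied.)
Seating in order: seats 1–6 → #135, #139, #140, #141, #151, #152; alternates → #153, #154.
So alternate 1 is #153.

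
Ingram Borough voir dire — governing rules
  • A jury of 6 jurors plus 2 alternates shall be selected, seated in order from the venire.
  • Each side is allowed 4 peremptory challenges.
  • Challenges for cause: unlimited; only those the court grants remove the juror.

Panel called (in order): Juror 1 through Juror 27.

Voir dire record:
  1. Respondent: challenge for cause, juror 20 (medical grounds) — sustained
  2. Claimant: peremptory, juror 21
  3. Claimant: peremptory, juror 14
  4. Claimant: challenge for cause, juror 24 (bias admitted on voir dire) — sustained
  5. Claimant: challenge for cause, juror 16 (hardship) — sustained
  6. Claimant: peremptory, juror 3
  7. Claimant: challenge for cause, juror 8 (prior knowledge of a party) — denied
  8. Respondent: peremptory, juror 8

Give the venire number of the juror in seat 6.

7

Removed: #3, #8, #14, #16, #20, #21, #24.
Filling seats in venire order through position 6: #1, #2, #4, #5, #6, #7.
So seat 6 is #7.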